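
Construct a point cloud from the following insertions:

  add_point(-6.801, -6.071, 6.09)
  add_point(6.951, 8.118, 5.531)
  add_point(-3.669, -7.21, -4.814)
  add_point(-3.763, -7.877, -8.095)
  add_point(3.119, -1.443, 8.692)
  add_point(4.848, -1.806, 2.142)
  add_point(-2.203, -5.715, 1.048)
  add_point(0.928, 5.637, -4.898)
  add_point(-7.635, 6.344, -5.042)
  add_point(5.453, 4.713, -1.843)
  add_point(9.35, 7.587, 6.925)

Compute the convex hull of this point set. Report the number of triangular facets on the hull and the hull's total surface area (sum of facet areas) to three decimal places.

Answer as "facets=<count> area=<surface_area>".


10 of the 11 inputs are extreme points: [0, 1, 3, 4, 5, 6, 7, 8, 9, 10].

Area of each hull facet:
  f1: (p7, p3, p8) → 61.0336
  f2: (p0, p3, p8) → 102.3400
  f3: (p5, p4, p10) → 36.4683
  f4: (p1, p4, p10) → 15.2180
  f5: (p1, p0, p4) → 47.9970
  f6: (p1, p0, p8) → 141.1676
  f7: (p1, p7, p8) → 46.1821
  f8: (p1, p7, p10) → 10.4998
  f9: (p6, p0, p3) → 26.3580
  f10: (p6, p0, p4) → 34.4426
  f11: (p6, p5, p3) → 35.8344
  f12: (p6, p5, p4) → 27.5385
  f13: (p9, p7, p3) → 39.5141
  f14: (p9, p5, p3) → 56.2607
  f15: (p9, p7, p10) → 18.2476
  f16: (p9, p5, p10) → 37.7547
Σ area = 736.857

Euler: V−E+F = 10−24+16 = 2.

facets=16 area=736.857


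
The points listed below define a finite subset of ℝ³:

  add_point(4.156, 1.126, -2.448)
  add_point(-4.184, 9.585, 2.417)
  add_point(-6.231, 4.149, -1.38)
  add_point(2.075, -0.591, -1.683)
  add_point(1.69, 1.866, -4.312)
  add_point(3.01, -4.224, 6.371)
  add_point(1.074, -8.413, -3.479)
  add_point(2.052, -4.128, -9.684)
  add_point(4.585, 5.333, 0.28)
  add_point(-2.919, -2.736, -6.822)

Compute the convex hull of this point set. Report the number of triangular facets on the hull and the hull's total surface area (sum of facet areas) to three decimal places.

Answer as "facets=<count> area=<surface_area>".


facets=14 area=475.401

Hull vertices (9/10): indices [0, 1, 2, 4, 5, 6, 7, 8, 9].

Per-facet area ½‖(b−a)×(c−a)‖:
  f1: (p5, p6, p2) → 74.1736
  f2: (p7, p5, p6) → 35.8379
  f3: (p1, p5, p2) → 50.9260
  f4: (p1, p5, p8) → 56.6591
  f5: (p1, p7, p2) → 39.9235
  f6: (p9, p6, p2) → 31.8506
  f7: (p9, p7, p2) → 18.2551
  f8: (p9, p7, p6) → 20.8387
  f9: (p0, p5, p8) → 26.1086
  f10: (p0, p7, p8) → 8.8030
  f11: (p0, p7, p5) → 44.6691
  f12: (p4, p7, p8) → 13.4330
  f13: (p4, p1, p8) → 32.1288
  f14: (p4, p1, p7) → 21.7940
Σ area = 475.401

Euler: V−E+F = 9−21+14 = 2.


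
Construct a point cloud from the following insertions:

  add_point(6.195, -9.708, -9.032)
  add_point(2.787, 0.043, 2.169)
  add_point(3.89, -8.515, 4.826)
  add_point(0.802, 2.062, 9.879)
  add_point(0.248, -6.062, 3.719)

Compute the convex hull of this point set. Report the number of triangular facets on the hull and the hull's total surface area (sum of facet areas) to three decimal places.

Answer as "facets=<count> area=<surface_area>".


Points on the hull: [0, 1, 2, 3, 4] (5 of 5).

Triangle areas on the boundary:
  f1: (p1, p0, p4) → 48.9487
  f2: (p1, p3, p4) → 27.7918
  f3: (p2, p0, p4) → 31.8598
  f4: (p2, p3, p4) → 22.4436
  f5: (p2, p1, p0) → 62.4988
  f6: (p2, p1, p3) → 37.0745
Σ area = 230.617

Check V−E+F: 5 − 9 + 6 = 2.

facets=6 area=230.617


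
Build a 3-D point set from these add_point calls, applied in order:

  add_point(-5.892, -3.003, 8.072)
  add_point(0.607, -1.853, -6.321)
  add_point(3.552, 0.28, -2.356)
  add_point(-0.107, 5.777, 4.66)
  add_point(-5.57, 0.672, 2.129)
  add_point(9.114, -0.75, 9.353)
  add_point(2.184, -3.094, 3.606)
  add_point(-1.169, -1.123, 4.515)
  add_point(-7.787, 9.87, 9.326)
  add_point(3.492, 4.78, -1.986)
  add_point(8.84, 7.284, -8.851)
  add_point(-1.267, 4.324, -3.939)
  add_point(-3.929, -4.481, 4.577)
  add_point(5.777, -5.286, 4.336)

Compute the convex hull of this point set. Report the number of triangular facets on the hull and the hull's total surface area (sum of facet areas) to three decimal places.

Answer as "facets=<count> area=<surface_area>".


Points on the hull: [0, 1, 4, 5, 8, 10, 11, 12, 13] (9 of 14).

Per-facet area ½‖(b−a)×(c−a)‖:
  f1: (p10, p5, p8) → 193.3909
  f2: (p13, p10, p5) → 69.6625
  f3: (p1, p13, p10) → 77.0236
  f4: (p0, p5, p8) → 99.5255
  f5: (p0, p13, p5) → 46.7408
  f6: (p11, p10, p8) → 71.6134
  f7: (p11, p1, p10) → 39.4977
  f8: (p12, p1, p13) → 54.5372
  f9: (p12, p0, p13) → 17.9433
  f10: (p4, p11, p1) → 28.5091
  f11: (p4, p12, p1) → 31.9348
  f12: (p4, p12, p0) → 12.6294
  f13: (p4, p0, p8) → 41.2934
  f14: (p4, p11, p8) → 48.2692
Σ area = 832.571

Check V−E+F: 9 − 21 + 14 = 2.

facets=14 area=832.571


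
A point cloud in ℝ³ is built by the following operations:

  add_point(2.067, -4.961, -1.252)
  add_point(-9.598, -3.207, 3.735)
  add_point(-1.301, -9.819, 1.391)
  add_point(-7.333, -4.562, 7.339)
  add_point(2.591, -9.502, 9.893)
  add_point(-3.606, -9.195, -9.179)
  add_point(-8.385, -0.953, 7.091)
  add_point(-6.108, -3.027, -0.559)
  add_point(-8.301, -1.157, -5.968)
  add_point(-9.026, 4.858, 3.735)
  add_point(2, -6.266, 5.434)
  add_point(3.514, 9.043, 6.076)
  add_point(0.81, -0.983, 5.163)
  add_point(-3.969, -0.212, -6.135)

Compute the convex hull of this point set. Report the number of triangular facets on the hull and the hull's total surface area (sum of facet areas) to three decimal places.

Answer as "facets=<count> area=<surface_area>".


Points on the hull: [0, 1, 2, 3, 4, 5, 6, 8, 9, 11, 13] (11 of 14).

Triangle areas on the boundary:
  f1: (p8, p5, p1) → 48.1357
  f2: (p6, p4, p11) → 108.4660
  f3: (p2, p5, p4) → 11.7147
  f4: (p0, p4, p11) → 95.1292
  f5: (p0, p5, p4) → 52.8961
  f6: (p13, p8, p5) → 20.8122
  f7: (p13, p0, p11) → 71.3825
  f8: (p13, p0, p5) → 40.5064
  f9: (p3, p6, p1) → 7.3574
  f10: (p3, p6, p4) → 15.8228
  f11: (p3, p2, p4) → 44.3665
  f12: (p3, p5, p1) → 32.1795
  f13: (p3, p2, p5) → 48.9515
  f14: (p9, p6, p11) → 45.0546
  f15: (p9, p13, p11) → 81.2976
  f16: (p9, p13, p8) → 25.3737
  f17: (p9, p8, p1) → 39.4996
  f18: (p9, p6, p1) → 14.2162
Σ area = 803.162

Check V−E+F: 11 − 27 + 18 = 2.

facets=18 area=803.162


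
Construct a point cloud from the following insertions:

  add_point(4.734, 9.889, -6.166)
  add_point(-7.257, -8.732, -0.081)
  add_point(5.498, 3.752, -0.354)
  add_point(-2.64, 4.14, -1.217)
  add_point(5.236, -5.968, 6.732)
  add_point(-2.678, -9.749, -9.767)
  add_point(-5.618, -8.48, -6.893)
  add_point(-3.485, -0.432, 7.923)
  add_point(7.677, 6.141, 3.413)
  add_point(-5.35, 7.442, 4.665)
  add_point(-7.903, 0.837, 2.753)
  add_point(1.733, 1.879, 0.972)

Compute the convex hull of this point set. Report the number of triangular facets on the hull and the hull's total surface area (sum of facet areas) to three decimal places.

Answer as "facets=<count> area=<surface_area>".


facets=16 area=882.274

Hull vertices (10/12): indices [0, 1, 2, 4, 5, 6, 7, 8, 9, 10].

Facet areas (half cross-product norm):
  f1: (p9, p0, p10) → 53.9786
  f2: (p9, p0, p8) → 68.5995
  f3: (p2, p0, p8) → 20.5910
  f4: (p2, p0, p5) → 77.2100
  f5: (p2, p4, p8) → 29.8297
  f6: (p2, p4, p5) → 105.4087
  f7: (p1, p4, p5) → 77.7866
  f8: (p7, p4, p8) → 63.1311
  f9: (p7, p9, p8) → 55.3023
  f10: (p7, p9, p10) → 24.5527
  f11: (p7, p1, p10) → 34.5918
  f12: (p7, p1, p4) → 62.0553
  f13: (p6, p1, p10) → 33.8886
  f14: (p6, p1, p5) → 9.0875
  f15: (p6, p0, p10) → 120.9415
  f16: (p6, p0, p5) → 45.3194
Σ area = 882.274

Euler: V−E+F = 10−24+16 = 2.


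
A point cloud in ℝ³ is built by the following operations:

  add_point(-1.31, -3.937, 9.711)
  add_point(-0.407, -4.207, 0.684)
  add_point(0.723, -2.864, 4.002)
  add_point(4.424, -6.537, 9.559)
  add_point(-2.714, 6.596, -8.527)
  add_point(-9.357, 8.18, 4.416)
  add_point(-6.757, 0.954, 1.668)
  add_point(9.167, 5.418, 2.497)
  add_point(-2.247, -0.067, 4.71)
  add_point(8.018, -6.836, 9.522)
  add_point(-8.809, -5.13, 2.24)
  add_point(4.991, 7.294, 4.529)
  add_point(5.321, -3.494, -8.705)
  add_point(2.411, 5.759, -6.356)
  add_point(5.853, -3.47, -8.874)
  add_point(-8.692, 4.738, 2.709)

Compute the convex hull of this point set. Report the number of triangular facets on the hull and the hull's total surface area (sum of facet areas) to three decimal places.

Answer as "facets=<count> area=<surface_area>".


Hull vertices (12/16): indices [0, 3, 4, 5, 7, 9, 10, 11, 12, 13, 14, 15].

Facet areas (half cross-product norm):
  f1: (p14, p9, p7) → 103.6335
  f2: (p11, p9, p7) → 35.4366
  f3: (p4, p11, p5) → 93.7889
  f4: (p3, p10, p9) → 13.4551
  f5: (p12, p14, p9) → 5.1596
  f6: (p12, p10, p9) → 145.8756
  f7: (p12, p4, p14) → 2.9766
  f8: (p12, p4, p10) → 104.6494
  f9: (p13, p14, p7) → 56.5995
  f10: (p13, p4, p14) → 26.8259
  f11: (p13, p11, p7) → 27.3689
  f12: (p13, p4, p11) → 26.3336
  f13: (p15, p10, p5) → 8.3776
  f14: (p15, p4, p5) → 23.6342
  f15: (p15, p4, p10) → 63.1644
  f16: (p0, p11, p9) → 66.4323
  f17: (p0, p3, p9) → 3.8187
  f18: (p0, p11, p5) → 91.4369
  f19: (p0, p10, p5) → 70.5133
  f20: (p0, p3, p10) → 27.3775
Σ area = 996.858

Euler characteristic 12−30+20 = 2 ✓

facets=20 area=996.858


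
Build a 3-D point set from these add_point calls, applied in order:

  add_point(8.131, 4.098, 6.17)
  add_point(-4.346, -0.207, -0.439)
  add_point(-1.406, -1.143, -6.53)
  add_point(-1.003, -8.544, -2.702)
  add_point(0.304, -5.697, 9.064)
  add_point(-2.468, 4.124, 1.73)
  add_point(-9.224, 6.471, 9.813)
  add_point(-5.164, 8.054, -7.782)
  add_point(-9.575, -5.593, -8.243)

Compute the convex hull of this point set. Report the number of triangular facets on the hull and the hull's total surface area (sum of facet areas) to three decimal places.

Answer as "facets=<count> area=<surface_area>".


Points on the hull: [0, 2, 3, 4, 6, 7, 8] (7 of 9).

Facet areas (half cross-product norm):
  f1: (p7, p6, p8) → 129.1032
  f2: (p7, p6, p0) → 148.3799
  f3: (p4, p6, p8) → 148.5612
  f4: (p4, p6, p0) → 97.2612
  f5: (p2, p7, p8) → 47.1863
  f6: (p2, p7, p0) → 83.7192
  f7: (p3, p4, p0) → 78.3119
  f8: (p3, p2, p0) → 69.4236
  f9: (p3, p4, p8) → 55.0286
  f10: (p3, p2, p8) → 37.7271
Σ area = 894.702

Euler: V−E+F = 7−15+10 = 2.

facets=10 area=894.702


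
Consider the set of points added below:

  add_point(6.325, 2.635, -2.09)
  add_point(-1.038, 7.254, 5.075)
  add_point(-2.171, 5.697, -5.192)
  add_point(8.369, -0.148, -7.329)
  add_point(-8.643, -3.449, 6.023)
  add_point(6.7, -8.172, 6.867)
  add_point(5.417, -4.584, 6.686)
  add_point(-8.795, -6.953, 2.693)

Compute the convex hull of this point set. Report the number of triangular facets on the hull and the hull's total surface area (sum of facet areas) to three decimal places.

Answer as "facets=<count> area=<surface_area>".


Hull vertices (8/8): indices [0, 1, 2, 3, 4, 5, 6, 7].

Facet areas (half cross-product norm):
  f1: (p5, p3, p7) → 130.1242
  f2: (p2, p3, p7) → 99.6264
  f3: (p4, p5, p7) → 38.4529
  f4: (p4, p2, p7) → 38.2740
  f5: (p4, p2, p1) → 68.3144
  f6: (p0, p5, p3) → 43.3115
  f7: (p0, p2, p3) → 29.5674
  f8: (p0, p2, p1) → 46.3739
  f9: (p6, p4, p1) → 80.1430
  f10: (p6, p4, p5) → 24.5343
  f11: (p6, p0, p1) → 61.5990
  f12: (p6, p0, p5) → 17.3074
Σ area = 677.628

Euler: V−E+F = 8−18+12 = 2.

facets=12 area=677.628


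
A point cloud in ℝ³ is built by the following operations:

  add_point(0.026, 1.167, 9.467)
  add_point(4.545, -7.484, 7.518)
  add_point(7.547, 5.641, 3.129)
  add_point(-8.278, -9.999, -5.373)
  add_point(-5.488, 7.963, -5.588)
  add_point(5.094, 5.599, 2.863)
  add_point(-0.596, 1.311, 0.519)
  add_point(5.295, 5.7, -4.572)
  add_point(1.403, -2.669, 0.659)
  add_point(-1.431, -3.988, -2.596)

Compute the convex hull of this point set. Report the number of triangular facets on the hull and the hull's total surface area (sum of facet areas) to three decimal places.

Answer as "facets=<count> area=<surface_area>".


facets=10 area=728.706

Points on the hull: [0, 1, 2, 3, 4, 5, 7] (7 of 10).

Area of each hull facet:
  f1: (p0, p4, p3) → 148.4316
  f2: (p1, p0, p3) → 91.1784
  f3: (p1, p0, p2) → 53.6357
  f4: (p7, p4, p3) → 100.4257
  f5: (p7, p4, p2) → 41.3593
  f6: (p7, p1, p3) → 154.2860
  f7: (p7, p1, p2) → 55.0847
  f8: (p5, p4, p2) → 9.4988
  f9: (p5, p0, p2) → 10.2914
  f10: (p5, p0, p4) → 64.5141
Σ area = 728.706

Check V−E+F: 7 − 15 + 10 = 2.


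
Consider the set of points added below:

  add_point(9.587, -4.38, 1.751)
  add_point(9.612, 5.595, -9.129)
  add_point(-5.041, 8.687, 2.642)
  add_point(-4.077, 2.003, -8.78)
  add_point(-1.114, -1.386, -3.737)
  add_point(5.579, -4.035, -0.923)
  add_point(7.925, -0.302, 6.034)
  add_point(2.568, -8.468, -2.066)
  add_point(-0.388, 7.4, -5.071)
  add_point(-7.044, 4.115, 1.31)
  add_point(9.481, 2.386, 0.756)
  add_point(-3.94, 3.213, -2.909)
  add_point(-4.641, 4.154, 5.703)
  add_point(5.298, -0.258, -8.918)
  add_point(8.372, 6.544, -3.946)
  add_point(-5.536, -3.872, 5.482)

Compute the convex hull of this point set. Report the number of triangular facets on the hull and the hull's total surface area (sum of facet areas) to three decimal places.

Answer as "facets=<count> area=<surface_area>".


Points on the hull: [0, 1, 2, 3, 6, 7, 8, 9, 10, 12, 13, 14, 15] (13 of 16).

Triangle areas on the boundary:
  f1: (p2, p3, p9) → 26.3485
  f2: (p15, p3, p9) → 47.8920
  f3: (p15, p3, p7) → 80.5619
  f4: (p0, p15, p7) → 53.6055
  f5: (p0, p15, p6) → 42.7216
  f6: (p13, p3, p1) → 32.3267
  f7: (p13, p3, p7) → 53.0732
  f8: (p13, p0, p1) → 44.2530
  f9: (p13, p0, p7) → 47.7108
  f10: (p14, p2, p6) → 86.8457
  f11: (p8, p3, p1) → 40.6734
  f12: (p8, p2, p3) → 32.9368
  f13: (p8, p14, p1) → 23.8377
  f14: (p8, p14, p2) → 36.8031
  f15: (p12, p2, p6) → 34.1375
  f16: (p12, p15, p6) → 52.4677
  f17: (p12, p2, p9) → 11.7436
  f18: (p12, p15, p9) → 20.1539
  f19: (p10, p14, p1) → 14.3838
  f20: (p10, p14, p6) → 9.3458
  f21: (p10, p0, p1) → 31.8558
  f22: (p10, p0, p6) → 17.4124
Σ area = 841.090

Euler: V−E+F = 13−33+22 = 2.

facets=22 area=841.090


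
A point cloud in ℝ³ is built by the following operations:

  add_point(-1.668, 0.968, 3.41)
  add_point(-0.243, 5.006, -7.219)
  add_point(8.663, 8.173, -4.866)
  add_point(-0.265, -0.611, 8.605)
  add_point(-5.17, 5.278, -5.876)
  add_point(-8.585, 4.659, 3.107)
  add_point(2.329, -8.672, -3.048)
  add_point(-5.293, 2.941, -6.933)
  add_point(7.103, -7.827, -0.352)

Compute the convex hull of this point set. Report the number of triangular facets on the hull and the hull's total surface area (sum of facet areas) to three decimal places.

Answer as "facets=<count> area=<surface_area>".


Points on the hull: [1, 2, 3, 4, 5, 6, 7, 8] (8 of 9).

Area of each hull facet:
  f1: (p3, p2, p5) → 101.1451
  f2: (p3, p6, p5) → 81.2388
  f3: (p7, p6, p5) → 77.1428
  f4: (p8, p6, p2) → 46.1047
  f5: (p8, p3, p2) → 109.5284
  f6: (p8, p3, p6) → 37.8074
  f7: (p4, p2, p5) → 65.2324
  f8: (p4, p7, p5) → 11.7615
  f9: (p1, p6, p2) → 70.5648
  f10: (p1, p7, p6) → 38.8280
  f11: (p1, p4, p2) → 14.9398
  f12: (p1, p4, p7) → 6.5259
Σ area = 660.820

Euler characteristic 8−18+12 = 2 ✓

facets=12 area=660.820


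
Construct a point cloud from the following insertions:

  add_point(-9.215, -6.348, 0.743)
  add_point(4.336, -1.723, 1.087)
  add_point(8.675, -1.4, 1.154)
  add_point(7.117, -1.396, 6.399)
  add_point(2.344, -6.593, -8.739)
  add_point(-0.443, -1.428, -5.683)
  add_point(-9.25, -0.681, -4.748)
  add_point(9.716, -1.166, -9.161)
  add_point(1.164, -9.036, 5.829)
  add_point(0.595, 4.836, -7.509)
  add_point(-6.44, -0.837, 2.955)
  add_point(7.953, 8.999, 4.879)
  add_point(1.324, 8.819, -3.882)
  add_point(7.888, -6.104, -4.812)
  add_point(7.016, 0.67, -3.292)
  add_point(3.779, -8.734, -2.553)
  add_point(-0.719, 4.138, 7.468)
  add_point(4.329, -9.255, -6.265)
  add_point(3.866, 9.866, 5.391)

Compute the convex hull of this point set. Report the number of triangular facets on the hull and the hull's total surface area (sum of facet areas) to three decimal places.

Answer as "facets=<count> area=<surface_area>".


15 of the 19 inputs are extreme points: [0, 2, 3, 4, 6, 7, 8, 9, 10, 11, 12, 13, 16, 17, 18].

Area of each hull facet:
  f1: (p12, p18, p6) → 65.1154
  f2: (p4, p17, p7) → 18.9686
  f3: (p16, p18, p6) → 56.0130
  f4: (p0, p8, p17) → 72.8454
  f5: (p0, p4, p6) → 53.3720
  f6: (p0, p4, p17) → 30.9585
  f7: (p0, p16, p8) → 76.0649
  f8: (p3, p16, p8) → 46.7875
  f9: (p9, p12, p6) → 30.0943
  f10: (p9, p12, p7) → 27.6727
  f11: (p9, p4, p6) → 64.1249
  f12: (p9, p4, p7) → 47.4078
  f13: (p10, p16, p6) → 26.1219
  f14: (p10, p0, p6) → 24.0560
  f15: (p10, p0, p16) → 11.2516
  f16: (p11, p12, p7) → 77.2116
  f17: (p11, p12, p18) → 20.2175
  f18: (p11, p16, p18) → 14.2310
  f19: (p11, p3, p16) → 44.4764
  f20: (p13, p8, p17) → 30.8763
  f21: (p13, p3, p8) → 56.0069
  f22: (p13, p17, p7) → 15.0361
  f23: (p2, p11, p7) → 54.3767
  f24: (p2, p11, p3) → 28.4594
  f25: (p2, p13, p7) → 26.0735
  f26: (p2, p13, p3) → 14.5042
Σ area = 1032.324

Euler characteristic 15−39+26 = 2 ✓

facets=26 area=1032.324


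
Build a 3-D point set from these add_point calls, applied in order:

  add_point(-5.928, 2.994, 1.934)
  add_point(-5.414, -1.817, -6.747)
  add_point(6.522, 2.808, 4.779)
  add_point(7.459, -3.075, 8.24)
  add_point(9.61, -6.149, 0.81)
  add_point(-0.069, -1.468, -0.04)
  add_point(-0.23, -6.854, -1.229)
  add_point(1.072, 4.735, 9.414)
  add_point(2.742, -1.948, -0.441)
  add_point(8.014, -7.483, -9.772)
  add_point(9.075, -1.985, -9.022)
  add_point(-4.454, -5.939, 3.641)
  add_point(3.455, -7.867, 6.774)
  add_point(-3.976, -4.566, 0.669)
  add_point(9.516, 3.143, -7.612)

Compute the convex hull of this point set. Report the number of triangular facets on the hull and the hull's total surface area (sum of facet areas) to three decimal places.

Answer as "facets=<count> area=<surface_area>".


12 of the 15 inputs are extreme points: [0, 1, 2, 3, 4, 6, 7, 9, 10, 11, 12, 14].

Per-facet area ½‖(b−a)×(c−a)‖:
  f1: (p14, p7, p0) → 92.5088
  f2: (p3, p12, p4) → 25.3041
  f3: (p3, p12, p7) → 31.8613
  f4: (p3, p14, p4) → 49.3798
  f5: (p11, p6, p12) → 26.5949
  f6: (p11, p7, p0) → 47.7212
  f7: (p11, p12, p7) → 54.3814
  f8: (p1, p14, p0) → 78.1740
  f9: (p1, p11, p0) → 43.4394
  f10: (p1, p11, p6) → 29.6048
  f11: (p9, p12, p4) → 39.6413
  f12: (p9, p6, p12) → 49.2995
  f13: (p9, p1, p6) → 54.0522
  f14: (p2, p14, p7) → 29.9295
  f15: (p2, p3, p7) → 25.5230
  f16: (p2, p3, p14) → 38.5693
  f17: (p10, p14, p4) → 28.2946
  f18: (p10, p9, p4) → 29.2585
  f19: (p10, p1, p14) → 39.1198
  f20: (p10, p9, p1) → 40.9387
Σ area = 853.596

Check V−E+F: 12 − 30 + 20 = 2.

facets=20 area=853.596


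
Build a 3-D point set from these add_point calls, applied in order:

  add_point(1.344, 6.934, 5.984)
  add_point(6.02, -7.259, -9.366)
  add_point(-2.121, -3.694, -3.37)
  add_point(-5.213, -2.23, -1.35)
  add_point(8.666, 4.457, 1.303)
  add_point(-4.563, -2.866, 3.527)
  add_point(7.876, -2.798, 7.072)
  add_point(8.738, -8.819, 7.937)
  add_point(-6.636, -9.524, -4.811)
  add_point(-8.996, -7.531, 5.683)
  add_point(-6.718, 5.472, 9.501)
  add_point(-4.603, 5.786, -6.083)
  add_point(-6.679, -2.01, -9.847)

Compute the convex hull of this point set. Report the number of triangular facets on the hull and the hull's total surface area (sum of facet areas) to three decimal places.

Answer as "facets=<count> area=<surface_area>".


Points on the hull: [0, 1, 4, 6, 7, 8, 9, 10, 11, 12] (10 of 13).

Per-facet area ½‖(b−a)×(c−a)‖:
  f1: (p10, p7, p9) → 122.0889
  f2: (p10, p12, p9) → 114.0173
  f3: (p8, p7, p9) → 97.4801
  f4: (p8, p12, p9) → 45.7297
  f5: (p6, p4, p7) → 15.5175
  f6: (p6, p4, p0) → 41.3740
  f7: (p6, p10, p7) → 42.4563
  f8: (p6, p10, p0) → 49.5441
  f9: (p11, p10, p0) → 60.0864
  f10: (p11, p10, p12) → 65.0482
  f11: (p11, p4, p0) → 60.4918
  f12: (p1, p8, p7) → 117.5065
  f13: (p1, p8, p12) → 58.4593
  f14: (p1, p4, p7) → 111.4641
  f15: (p1, p11, p12) → 60.8698
  f16: (p1, p11, p4) → 112.1454
Σ area = 1174.279

Euler: V−E+F = 10−24+16 = 2.

facets=16 area=1174.279


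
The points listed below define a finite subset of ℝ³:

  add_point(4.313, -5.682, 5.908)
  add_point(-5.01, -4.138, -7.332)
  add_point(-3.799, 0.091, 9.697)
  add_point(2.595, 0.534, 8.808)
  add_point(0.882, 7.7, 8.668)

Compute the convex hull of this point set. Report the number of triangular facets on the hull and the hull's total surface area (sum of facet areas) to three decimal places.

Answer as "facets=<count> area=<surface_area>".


facets=6 area=334.573

Hull vertices (5/5): indices [0, 1, 2, 3, 4].

Per-facet area ½‖(b−a)×(c−a)‖:
  f1: (p4, p0, p1) → 114.2968
  f2: (p2, p0, p1) → 84.9226
  f3: (p2, p4, p1) → 78.4256
  f4: (p3, p4, p0) → 11.1656
  f5: (p3, p2, p0) → 22.2298
  f6: (p3, p2, p4) → 23.5328
Σ area = 334.573

Euler: V−E+F = 5−9+6 = 2.


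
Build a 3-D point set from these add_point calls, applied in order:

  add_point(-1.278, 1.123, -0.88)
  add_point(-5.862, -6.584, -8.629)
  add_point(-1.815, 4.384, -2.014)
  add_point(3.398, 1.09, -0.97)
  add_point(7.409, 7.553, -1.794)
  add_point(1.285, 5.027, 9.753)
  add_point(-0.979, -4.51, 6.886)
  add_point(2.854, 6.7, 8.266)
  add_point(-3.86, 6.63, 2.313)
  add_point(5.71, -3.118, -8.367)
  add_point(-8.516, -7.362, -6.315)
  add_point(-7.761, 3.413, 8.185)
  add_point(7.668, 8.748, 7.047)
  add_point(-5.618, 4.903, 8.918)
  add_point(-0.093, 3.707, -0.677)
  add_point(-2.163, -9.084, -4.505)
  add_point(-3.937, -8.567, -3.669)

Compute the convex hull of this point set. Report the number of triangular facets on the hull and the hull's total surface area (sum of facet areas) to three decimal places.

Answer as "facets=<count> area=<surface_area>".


Points on the hull: [1, 2, 4, 5, 6, 8, 9, 10, 11, 12, 13, 15, 16] (13 of 17).

Per-facet area ½‖(b−a)×(c−a)‖:
  f1: (p6, p5, p12) → 34.1984
  f2: (p6, p9, p12) → 127.0245
  f3: (p6, p9, p15) → 65.2938
  f4: (p13, p5, p12) → 17.3784
  f5: (p13, p8, p12) → 44.4060
  f6: (p13, p6, p5) → 34.1889
  f7: (p1, p8, p10) → 30.7610
  f8: (p1, p15, p10) → 10.9266
  f9: (p1, p9, p15) → 32.2200
  f10: (p4, p9, p12) → 43.7551
  f11: (p4, p8, p12) → 51.1977
  f12: (p4, p1, p9) → 70.6157
  f13: (p16, p15, p10) → 4.4249
  f14: (p16, p6, p10) → 25.8888
  f15: (p16, p6, p15) → 11.5081
  f16: (p11, p8, p10) → 65.8997
  f17: (p11, p13, p8) → 9.5267
  f18: (p11, p6, p10) → 81.0751
  f19: (p11, p13, p6) → 14.2187
  f20: (p2, p1, p8) → 27.4760
  f21: (p2, p4, p8) → 25.2167
  f22: (p2, p4, p1) → 54.2308
Σ area = 881.432

Check V−E+F: 13 − 33 + 22 = 2.

facets=22 area=881.432


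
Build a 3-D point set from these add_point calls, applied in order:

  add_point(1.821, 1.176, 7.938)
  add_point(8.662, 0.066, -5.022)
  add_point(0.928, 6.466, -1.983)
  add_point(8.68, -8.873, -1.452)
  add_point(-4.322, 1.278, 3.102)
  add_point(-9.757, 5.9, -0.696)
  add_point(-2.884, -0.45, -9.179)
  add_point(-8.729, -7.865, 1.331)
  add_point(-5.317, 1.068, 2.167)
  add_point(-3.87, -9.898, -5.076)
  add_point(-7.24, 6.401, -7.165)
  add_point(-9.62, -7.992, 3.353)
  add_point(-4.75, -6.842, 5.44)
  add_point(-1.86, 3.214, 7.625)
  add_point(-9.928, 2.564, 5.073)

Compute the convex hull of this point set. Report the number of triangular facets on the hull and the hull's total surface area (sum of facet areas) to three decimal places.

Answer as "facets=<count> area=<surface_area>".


facets=22 area=949.973

13 of the 15 inputs are extreme points: [0, 1, 2, 3, 5, 6, 7, 9, 10, 11, 12, 13, 14].

Triangle areas on the boundary:
  f1: (p1, p6, p3) → 58.8815
  f2: (p1, p0, p3) → 68.3739
  f3: (p1, p0, p2) → 58.9100
  f4: (p1, p10, p2) → 44.9566
  f5: (p1, p10, p6) → 47.6484
  f6: (p9, p6, p3) → 67.6961
  f7: (p9, p11, p3) → 65.0481
  f8: (p9, p10, p6) → 34.5319
  f9: (p12, p11, p14) → 28.1191
  f10: (p12, p11, p3) → 33.3508
  f11: (p12, p0, p3) → 76.4548
  f12: (p5, p10, p2) → 33.0339
  f13: (p5, p11, p14) → 33.3561
  f14: (p5, p10, p11) → 47.6073
  f15: (p7, p10, p11) → 15.3995
  f16: (p7, p9, p11) → 3.4311
  f17: (p7, p9, p10) → 67.1782
  f18: (p13, p12, p14) → 41.7550
  f19: (p13, p12, p0) → 22.0774
  f20: (p13, p5, p14) → 27.7309
  f21: (p13, p0, p2) → 22.1896
  f22: (p13, p5, p2) → 52.2430
Σ area = 949.973

Check V−E+F: 13 − 33 + 22 = 2.


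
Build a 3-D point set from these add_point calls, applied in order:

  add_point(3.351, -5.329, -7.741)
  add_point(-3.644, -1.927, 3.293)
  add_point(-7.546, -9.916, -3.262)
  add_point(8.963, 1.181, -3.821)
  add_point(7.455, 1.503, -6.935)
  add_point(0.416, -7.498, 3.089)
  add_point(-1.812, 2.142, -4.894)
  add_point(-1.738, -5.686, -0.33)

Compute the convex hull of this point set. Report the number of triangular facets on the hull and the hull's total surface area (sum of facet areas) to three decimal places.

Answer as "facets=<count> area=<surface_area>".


Points on the hull: [0, 1, 2, 3, 4, 5, 6] (7 of 8).

Per-facet area ½‖(b−a)×(c−a)‖:
  f1: (p1, p6, p2) → 51.0194
  f2: (p1, p6, p3) → 50.5582
  f3: (p5, p1, p2) → 35.0115
  f4: (p5, p1, p3) → 47.9012
  f5: (p0, p6, p2) → 57.6009
  f6: (p0, p5, p2) → 56.3425
  f7: (p0, p5, p3) → 53.6536
  f8: (p4, p6, p3) → 16.0542
  f9: (p4, p0, p3) → 13.5332
  f10: (p4, p0, p6) → 34.5644
Σ area = 416.239

Check V−E+F: 7 − 15 + 10 = 2.

facets=10 area=416.239


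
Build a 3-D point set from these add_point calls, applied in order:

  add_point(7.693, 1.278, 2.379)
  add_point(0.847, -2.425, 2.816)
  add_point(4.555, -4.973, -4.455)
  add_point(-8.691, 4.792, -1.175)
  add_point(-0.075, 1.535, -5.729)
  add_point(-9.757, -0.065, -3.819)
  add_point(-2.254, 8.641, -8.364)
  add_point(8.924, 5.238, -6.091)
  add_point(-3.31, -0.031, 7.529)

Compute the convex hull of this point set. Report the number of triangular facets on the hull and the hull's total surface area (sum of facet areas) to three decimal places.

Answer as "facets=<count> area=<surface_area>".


facets=12 area=617.335

Extreme-point indices: [0, 1, 2, 3, 5, 6, 7, 8] — 8 of 9 on the boundary.

Triangle areas on the boundary:
  f1: (p0, p2, p7) → 43.7269
  f2: (p6, p2, p5) → 87.2733
  f3: (p6, p2, p7) → 66.6148
  f4: (p6, p0, p7) → 55.3223
  f5: (p6, p0, p8) → 97.6206
  f6: (p1, p2, p5) → 54.4012
  f7: (p1, p8, p5) → 41.7949
  f8: (p1, p0, p2) → 31.9259
  f9: (p1, p0, p8) → 23.8718
  f10: (p3, p8, p5) → 31.7441
  f11: (p3, p6, p5) → 29.0708
  f12: (p3, p6, p8) → 53.9687
Σ area = 617.335

Euler characteristic 8−18+12 = 2 ✓


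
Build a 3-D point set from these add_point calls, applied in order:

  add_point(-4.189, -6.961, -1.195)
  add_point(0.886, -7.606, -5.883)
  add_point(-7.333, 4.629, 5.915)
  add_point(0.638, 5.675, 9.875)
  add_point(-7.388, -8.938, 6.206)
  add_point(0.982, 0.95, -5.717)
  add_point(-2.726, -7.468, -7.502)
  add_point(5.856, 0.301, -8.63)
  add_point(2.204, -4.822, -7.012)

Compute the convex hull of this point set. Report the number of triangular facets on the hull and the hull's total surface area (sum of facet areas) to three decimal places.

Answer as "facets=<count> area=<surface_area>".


7 of the 9 inputs are extreme points: [1, 2, 3, 4, 5, 6, 7].

Facet areas (half cross-product norm):
  f1: (p2, p3, p4) → 60.4318
  f2: (p2, p3, p7) → 87.4872
  f3: (p1, p3, p4) → 123.8270
  f4: (p1, p3, p7) → 95.6480
  f5: (p5, p2, p7) → 17.4760
  f6: (p6, p1, p4) → 28.6864
  f7: (p6, p5, p2) → 68.3762
  f8: (p6, p2, p4) → 98.0037
  f9: (p6, p1, p7) → 18.2518
  f10: (p6, p5, p7) → 26.5180
Σ area = 624.706

Euler: V−E+F = 7−15+10 = 2.

facets=10 area=624.706


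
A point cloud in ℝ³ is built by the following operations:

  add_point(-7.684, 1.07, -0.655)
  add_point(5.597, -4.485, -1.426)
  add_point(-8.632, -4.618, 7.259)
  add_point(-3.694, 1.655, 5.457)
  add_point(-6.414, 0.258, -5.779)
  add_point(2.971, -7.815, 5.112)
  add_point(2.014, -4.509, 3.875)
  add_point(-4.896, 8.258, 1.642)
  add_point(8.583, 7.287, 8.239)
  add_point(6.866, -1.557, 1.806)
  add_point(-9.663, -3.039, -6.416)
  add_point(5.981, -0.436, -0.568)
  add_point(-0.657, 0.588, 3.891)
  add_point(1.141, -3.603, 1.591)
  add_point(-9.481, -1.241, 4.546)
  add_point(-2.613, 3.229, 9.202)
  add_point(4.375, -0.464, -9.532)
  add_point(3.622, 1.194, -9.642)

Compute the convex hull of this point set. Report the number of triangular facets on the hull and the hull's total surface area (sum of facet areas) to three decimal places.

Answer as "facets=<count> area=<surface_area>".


Points on the hull: [1, 2, 4, 5, 7, 8, 9, 10, 14, 15, 16, 17] (12 of 18).

Triangle areas on the boundary:
  f1: (p2, p5, p10) → 84.1559
  f2: (p4, p17, p10) → 18.9703
  f3: (p16, p17, p10) → 12.9877
  f4: (p16, p17, p8) → 17.6790
  f5: (p15, p5, p8) → 77.1056
  f6: (p15, p2, p5) → 58.1706
  f7: (p1, p5, p10) → 62.7980
  f8: (p1, p16, p10) → 66.0506
  f9: (p7, p15, p8) → 55.9196
  f10: (p7, p17, p8) → 116.4658
  f11: (p7, p4, p17) → 59.3872
  f12: (p7, p4, p10) → 18.3803
  f13: (p9, p16, p8) → 54.9947
  f14: (p9, p1, p16) → 19.1352
  f15: (p9, p5, p8) → 39.7995
  f16: (p9, p1, p5) → 17.2341
  f17: (p14, p15, p2) → 20.7335
  f18: (p14, p7, p15) → 41.7729
  f19: (p14, p2, p10) → 21.4335
  f20: (p14, p7, p10) → 60.3724
Σ area = 923.546

Euler characteristic 12−30+20 = 2 ✓

facets=20 area=923.546


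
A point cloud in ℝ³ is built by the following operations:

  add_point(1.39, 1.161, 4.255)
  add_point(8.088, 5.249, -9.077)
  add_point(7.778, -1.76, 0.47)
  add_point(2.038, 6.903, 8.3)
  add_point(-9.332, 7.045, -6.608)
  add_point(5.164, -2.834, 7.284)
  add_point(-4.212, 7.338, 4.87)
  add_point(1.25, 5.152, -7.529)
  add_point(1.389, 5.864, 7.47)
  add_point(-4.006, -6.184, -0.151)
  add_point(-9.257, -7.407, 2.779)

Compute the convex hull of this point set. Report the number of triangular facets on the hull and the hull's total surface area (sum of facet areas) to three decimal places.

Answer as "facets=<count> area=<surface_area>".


Extreme-point indices: [1, 2, 3, 4, 5, 6, 9, 10] — 8 of 11 on the boundary.

Per-facet area ½‖(b−a)×(c−a)‖:
  f1: (p5, p3, p10) → 81.0860
  f2: (p9, p1, p4) → 128.9686
  f3: (p9, p10, p4) → 47.8977
  f4: (p9, p5, p10) → 34.4319
  f5: (p6, p1, p4) → 106.9974
  f6: (p6, p3, p1) → 65.1304
  f7: (p6, p10, p4) → 95.0559
  f8: (p6, p3, p10) → 53.7836
  f9: (p2, p9, p1) → 73.2592
  f10: (p2, p9, p5) → 43.7646
  f11: (p2, p3, p1) → 76.6725
  f12: (p2, p5, p3) → 37.8341
Σ area = 844.882

Check V−E+F: 8 − 18 + 12 = 2.

facets=12 area=844.882


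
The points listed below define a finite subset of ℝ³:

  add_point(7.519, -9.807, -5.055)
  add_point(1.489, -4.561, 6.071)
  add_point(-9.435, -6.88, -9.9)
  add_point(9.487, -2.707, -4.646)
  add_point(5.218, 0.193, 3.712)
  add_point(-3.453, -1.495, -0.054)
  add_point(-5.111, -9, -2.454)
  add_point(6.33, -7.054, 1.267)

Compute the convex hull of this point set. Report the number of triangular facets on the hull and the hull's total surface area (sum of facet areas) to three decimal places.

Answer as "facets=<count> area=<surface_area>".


8 of the 8 inputs are extreme points: [0, 1, 2, 3, 4, 5, 6, 7].

Facet areas (half cross-product norm):
  f1: (p0, p3, p2) → 65.5431
  f2: (p5, p3, p2) → 86.7021
  f3: (p6, p0, p2) → 54.2239
  f4: (p6, p5, p2) → 35.4078
  f5: (p6, p5, p1) → 34.0044
  f6: (p7, p0, p3) → 23.8442
  f7: (p7, p6, p0) → 41.9483
  f8: (p7, p6, p1) → 41.1253
  f9: (p4, p5, p3) → 47.1640
  f10: (p4, p5, p1) → 26.8749
  f11: (p4, p7, p3) → 30.1223
  f12: (p4, p7, p1) → 21.8571
Σ area = 508.817

Check V−E+F: 8 − 18 + 12 = 2.

facets=12 area=508.817


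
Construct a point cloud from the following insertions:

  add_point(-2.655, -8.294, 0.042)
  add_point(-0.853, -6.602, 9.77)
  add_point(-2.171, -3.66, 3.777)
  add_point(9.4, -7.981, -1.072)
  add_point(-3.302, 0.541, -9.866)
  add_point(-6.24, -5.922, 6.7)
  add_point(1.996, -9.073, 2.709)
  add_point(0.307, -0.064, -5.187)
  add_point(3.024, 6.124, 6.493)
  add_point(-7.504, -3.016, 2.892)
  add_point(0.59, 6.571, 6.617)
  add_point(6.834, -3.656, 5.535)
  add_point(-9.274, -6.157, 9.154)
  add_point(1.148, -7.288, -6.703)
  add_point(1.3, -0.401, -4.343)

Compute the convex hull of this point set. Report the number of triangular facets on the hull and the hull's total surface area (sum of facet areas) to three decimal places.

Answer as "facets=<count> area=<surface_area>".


facets=20 area=783.093

Extreme-point indices: [0, 1, 3, 4, 6, 8, 9, 10, 11, 12, 13, 14] — 12 of 15 on the boundary.

Triangle areas on the boundary:
  f1: (p1, p10, p12) → 57.5463
  f2: (p13, p4, p3) → 37.2188
  f3: (p9, p10, p12) → 46.0923
  f4: (p9, p4, p12) → 9.7259
  f5: (p9, p4, p10) → 90.3463
  f6: (p14, p4, p3) → 27.9640
  f7: (p6, p1, p12) → 32.2139
  f8: (p6, p1, p3) → 24.8593
  f9: (p6, p13, p3) → 37.1679
  f10: (p11, p1, p3) → 34.2278
  f11: (p0, p6, p12) → 30.7839
  f12: (p0, p6, p13) → 21.1446
  f13: (p0, p4, p12) → 68.3873
  f14: (p0, p13, p4) → 36.7539
  f15: (p8, p1, p10) → 16.8468
  f16: (p8, p11, p1) → 48.7331
  f17: (p8, p11, p3) → 32.5853
  f18: (p8, p14, p3) → 73.8231
  f19: (p8, p4, p10) → 22.1465
  f20: (p8, p14, p4) → 34.5262
Σ area = 783.093

Euler: V−E+F = 12−30+20 = 2.


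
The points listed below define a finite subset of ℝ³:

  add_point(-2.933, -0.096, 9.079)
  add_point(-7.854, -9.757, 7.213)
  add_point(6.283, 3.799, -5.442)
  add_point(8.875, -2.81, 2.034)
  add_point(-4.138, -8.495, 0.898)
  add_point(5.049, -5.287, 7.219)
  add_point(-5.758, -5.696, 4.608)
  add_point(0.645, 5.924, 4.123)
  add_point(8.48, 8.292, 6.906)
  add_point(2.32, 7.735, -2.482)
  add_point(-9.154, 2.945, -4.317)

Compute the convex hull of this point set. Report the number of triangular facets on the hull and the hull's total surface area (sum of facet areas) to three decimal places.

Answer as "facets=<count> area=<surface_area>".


facets=16 area=844.193

Hull vertices (10/11): indices [0, 1, 2, 3, 4, 5, 7, 8, 9, 10].

Facet areas (half cross-product norm):
  f1: (p4, p1, p10) → 48.2276
  f2: (p0, p1, p10) → 81.9070
  f3: (p2, p4, p10) → 100.2631
  f4: (p2, p4, p3) → 73.3984
  f5: (p2, p9, p10) → 38.2859
  f6: (p2, p8, p3) → 59.5775
  f7: (p2, p9, p8) → 35.4240
  f8: (p7, p0, p10) → 56.6550
  f9: (p7, p0, p8) → 34.2386
  f10: (p7, p9, p10) → 43.5999
  f11: (p7, p9, p8) → 30.4732
  f12: (p5, p8, p3) → 41.8694
  f13: (p5, p0, p8) → 64.5438
  f14: (p5, p0, p1) → 52.8814
  f15: (p5, p4, p3) → 39.7193
  f16: (p5, p4, p1) → 43.1288
Σ area = 844.193

Euler: V−E+F = 10−24+16 = 2.


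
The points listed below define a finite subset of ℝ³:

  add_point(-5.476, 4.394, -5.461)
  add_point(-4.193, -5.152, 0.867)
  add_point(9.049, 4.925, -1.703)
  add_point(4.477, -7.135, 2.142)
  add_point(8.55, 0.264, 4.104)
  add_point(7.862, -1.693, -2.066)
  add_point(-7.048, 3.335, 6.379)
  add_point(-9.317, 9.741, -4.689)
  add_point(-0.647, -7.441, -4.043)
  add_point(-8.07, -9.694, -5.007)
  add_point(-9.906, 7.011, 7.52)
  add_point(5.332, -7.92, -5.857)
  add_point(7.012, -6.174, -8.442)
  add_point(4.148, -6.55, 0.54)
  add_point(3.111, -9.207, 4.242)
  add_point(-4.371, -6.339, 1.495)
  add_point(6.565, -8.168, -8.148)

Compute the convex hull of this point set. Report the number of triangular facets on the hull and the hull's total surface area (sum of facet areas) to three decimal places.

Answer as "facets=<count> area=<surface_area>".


facets=14 area=1074.325

Extreme-point indices: [2, 4, 7, 9, 10, 12, 14, 15, 16] — 9 of 17 on the boundary.

Triangle areas on the boundary:
  f1: (p7, p2, p10) → 118.7883
  f2: (p7, p9, p10) → 119.5430
  f3: (p4, p2, p10) → 74.4154
  f4: (p4, p14, p10) → 107.3481
  f5: (p15, p9, p10) → 55.7838
  f6: (p15, p14, p10) → 58.3153
  f7: (p15, p14, p9) → 29.7191
  f8: (p16, p14, p9) → 85.7415
  f9: (p16, p4, p14) → 68.8222
  f10: (p12, p4, p2) → 48.5696
  f11: (p12, p16, p4) → 13.7921
  f12: (p12, p7, p2) → 126.2944
  f13: (p12, p7, p9) → 152.5769
  f14: (p12, p16, p9) → 14.6156
Σ area = 1074.325

Euler: V−E+F = 9−21+14 = 2.


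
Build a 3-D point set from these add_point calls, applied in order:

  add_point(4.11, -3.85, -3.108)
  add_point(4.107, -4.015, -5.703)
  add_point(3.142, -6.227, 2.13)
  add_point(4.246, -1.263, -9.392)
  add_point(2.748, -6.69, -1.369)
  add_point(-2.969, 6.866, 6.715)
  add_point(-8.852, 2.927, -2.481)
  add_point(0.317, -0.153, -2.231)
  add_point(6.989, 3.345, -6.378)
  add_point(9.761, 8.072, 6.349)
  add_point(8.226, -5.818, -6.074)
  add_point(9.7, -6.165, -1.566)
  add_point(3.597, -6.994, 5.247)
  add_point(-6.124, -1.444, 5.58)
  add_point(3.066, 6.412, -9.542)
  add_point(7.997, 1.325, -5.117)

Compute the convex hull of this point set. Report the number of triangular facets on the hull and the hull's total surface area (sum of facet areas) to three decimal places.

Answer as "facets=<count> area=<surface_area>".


facets=20 area=900.886

12 of the 16 inputs are extreme points: [3, 4, 5, 6, 8, 9, 10, 11, 12, 13, 14, 15].

Facet areas (half cross-product norm):
  f1: (p5, p12, p9) → 92.6003
  f2: (p5, p14, p6) → 82.3487
  f3: (p5, p14, p9) → 103.0547
  f4: (p13, p5, p6) → 41.8472
  f5: (p13, p5, p12) → 49.5474
  f6: (p3, p14, p6) → 55.0432
  f7: (p11, p12, p9) → 71.8311
  f8: (p8, p14, p9) → 36.5387
  f9: (p8, p3, p14) → 17.8828
  f10: (p8, p3, p10) → 21.2201
  f11: (p4, p13, p12) → 37.1872
  f12: (p4, p11, p12) → 23.1792
  f13: (p4, p11, p10) → 15.9365
  f14: (p4, p13, p6) → 59.2959
  f15: (p4, p3, p6) → 70.7410
  f16: (p4, p3, p10) → 25.0662
  f17: (p15, p11, p9) → 56.6805
  f18: (p15, p8, p9) → 17.3023
  f19: (p15, p11, p10) → 17.1284
  f20: (p15, p8, p10) → 6.4548
Σ area = 900.886

Check V−E+F: 12 − 30 + 20 = 2.


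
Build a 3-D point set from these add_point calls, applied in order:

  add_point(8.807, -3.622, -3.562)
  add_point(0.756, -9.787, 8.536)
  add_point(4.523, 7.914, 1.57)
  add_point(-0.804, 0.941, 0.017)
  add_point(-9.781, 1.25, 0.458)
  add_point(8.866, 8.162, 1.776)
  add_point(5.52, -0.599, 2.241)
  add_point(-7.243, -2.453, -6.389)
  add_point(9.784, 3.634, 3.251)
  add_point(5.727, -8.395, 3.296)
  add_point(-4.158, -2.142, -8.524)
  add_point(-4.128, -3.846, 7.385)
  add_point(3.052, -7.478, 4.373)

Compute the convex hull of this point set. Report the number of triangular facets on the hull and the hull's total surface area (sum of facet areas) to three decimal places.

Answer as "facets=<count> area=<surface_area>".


facets=16 area=778.922

Points on the hull: [0, 1, 2, 4, 5, 7, 8, 9, 10, 11] (10 of 13).

Per-facet area ½‖(b−a)×(c−a)‖:
  f1: (p11, p1, p4) → 22.7348
  f2: (p11, p1, p8) → 62.7889
  f3: (p7, p1, p4) → 70.4124
  f4: (p7, p10, p4) → 11.1411
  f5: (p7, p10, p1) → 34.4106
  f6: (p9, p10, p1) → 60.2066
  f7: (p9, p0, p10) → 62.1580
  f8: (p9, p1, p8) → 42.8360
  f9: (p9, p0, p8) → 44.2979
  f10: (p2, p11, p4) → 76.6847
  f11: (p2, p10, p4) → 84.6941
  f12: (p5, p11, p8) → 37.1845
  f13: (p5, p2, p11) → 28.0174
  f14: (p5, p0, p8) → 21.6368
  f15: (p5, p0, p10) → 90.1704
  f16: (p5, p2, p10) → 29.5479
Σ area = 778.922

Check V−E+F: 10 − 24 + 16 = 2.


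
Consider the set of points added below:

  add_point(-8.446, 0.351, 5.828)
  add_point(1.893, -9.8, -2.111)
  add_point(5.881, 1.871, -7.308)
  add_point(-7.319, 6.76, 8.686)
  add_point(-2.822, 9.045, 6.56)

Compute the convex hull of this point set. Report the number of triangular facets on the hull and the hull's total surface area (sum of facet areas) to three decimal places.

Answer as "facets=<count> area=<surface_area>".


Extreme-point indices: [0, 1, 2, 3, 4] — 5 of 5 on the boundary.

Area of each hull facet:
  f1: (p1, p2, p0) → 109.0875
  f2: (p4, p1, p2) → 119.0635
  f3: (p3, p2, p0) → 69.0395
  f4: (p3, p4, p2) → 41.3722
  f5: (p3, p1, p0) → 44.7156
  f6: (p3, p4, p1) → 58.1992
Σ area = 441.478

Check V−E+F: 5 − 9 + 6 = 2.

facets=6 area=441.478
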